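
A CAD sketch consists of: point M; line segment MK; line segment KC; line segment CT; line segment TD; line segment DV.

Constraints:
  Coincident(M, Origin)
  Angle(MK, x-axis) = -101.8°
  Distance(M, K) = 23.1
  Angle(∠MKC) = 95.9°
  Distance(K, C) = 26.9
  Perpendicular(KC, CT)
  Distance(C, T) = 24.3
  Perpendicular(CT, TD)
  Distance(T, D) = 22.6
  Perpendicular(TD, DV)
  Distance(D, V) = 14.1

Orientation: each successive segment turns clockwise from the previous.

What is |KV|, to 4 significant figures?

11.07

CT is perpendicular to TD, so TD runs at -5.900°; with |TD| = 22.6, D = (-6.503, 2.001). The perpendicularity gives DV at right angles to TD, so DV runs at -95.90°; with |DV| = 14.1, V = (-7.953, -12.02). Then |KV| = |V − K| = 11.07.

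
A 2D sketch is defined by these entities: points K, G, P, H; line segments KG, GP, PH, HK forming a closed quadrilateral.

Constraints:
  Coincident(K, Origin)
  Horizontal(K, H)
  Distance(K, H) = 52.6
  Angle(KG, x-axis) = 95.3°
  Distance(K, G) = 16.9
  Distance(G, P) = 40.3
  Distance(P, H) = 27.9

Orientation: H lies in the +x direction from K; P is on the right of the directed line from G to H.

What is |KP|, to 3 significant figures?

29.5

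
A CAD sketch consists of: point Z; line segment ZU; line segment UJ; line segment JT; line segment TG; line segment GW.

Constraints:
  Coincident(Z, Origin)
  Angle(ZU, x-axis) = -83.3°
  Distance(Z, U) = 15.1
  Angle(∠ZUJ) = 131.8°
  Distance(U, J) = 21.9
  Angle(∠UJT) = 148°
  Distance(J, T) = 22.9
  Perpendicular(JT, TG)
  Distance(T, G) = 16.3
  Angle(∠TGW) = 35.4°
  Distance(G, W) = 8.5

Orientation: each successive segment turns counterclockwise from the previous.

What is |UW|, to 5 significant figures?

36.617

Z is at the origin; ZU runs at -83.3° with length 15.1, so U = (1.7617, -14.997). ∠ZUJ = 131.8° gives UJ at -35.100° from the x-axis; with |UJ| = 21.9, J = (19.679, -27.589). ∠UJT = 148.0° gives JT at -3.1000° from the x-axis; with |JT| = 22.9, T = (42.546, -28.828). JT is perpendicular to TG, so TG runs at 86.900°; with |TG| = 16.3, G = (43.427, -12.552). ∠TGW = 35.4° gives GW at -128.50° from the x-axis; with |GW| = 8.5, W = (38.136, -19.204). Then |UW| = |W − U| = 36.617.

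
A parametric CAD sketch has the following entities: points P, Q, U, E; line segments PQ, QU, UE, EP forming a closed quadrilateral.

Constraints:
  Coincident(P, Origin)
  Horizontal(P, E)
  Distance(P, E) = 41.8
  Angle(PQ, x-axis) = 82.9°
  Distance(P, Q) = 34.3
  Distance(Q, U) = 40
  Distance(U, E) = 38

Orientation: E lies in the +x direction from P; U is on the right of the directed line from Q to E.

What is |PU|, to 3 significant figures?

7.33

Checks: |QU| = 40.00 ✓; |UE| = 38.00 ✓.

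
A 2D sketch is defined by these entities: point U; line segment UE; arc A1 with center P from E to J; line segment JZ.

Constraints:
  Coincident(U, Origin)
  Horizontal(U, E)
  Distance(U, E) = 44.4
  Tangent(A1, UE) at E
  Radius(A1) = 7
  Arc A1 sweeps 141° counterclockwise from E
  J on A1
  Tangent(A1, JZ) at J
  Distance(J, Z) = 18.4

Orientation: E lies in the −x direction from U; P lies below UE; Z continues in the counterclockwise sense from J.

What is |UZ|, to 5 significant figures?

42.043

U is at the origin; U and E share the same y with |UE| = 44.4 and E on the −x side, so E = (-44.400, 0.0000). Since A1 is tangent to UE there, PE ⟂ UE, so P = E + (0, -7) = (-44.400, -7.0000). On A1, E sits at bearing 90° from P; a 141° counterclockwise sweep puts J at bearing 231°, so J = P + 7.0·(cos 231°, sin 231°) = (-48.805, -12.440). Since A1 is tangent to JZ there, PJ ⟂ JZ, so JZ runs along (−sin 231°, cos 231°); with |JZ| = 18.4, Z = (-34.506, -24.020). Then |UZ| = |Z − U| = 42.043.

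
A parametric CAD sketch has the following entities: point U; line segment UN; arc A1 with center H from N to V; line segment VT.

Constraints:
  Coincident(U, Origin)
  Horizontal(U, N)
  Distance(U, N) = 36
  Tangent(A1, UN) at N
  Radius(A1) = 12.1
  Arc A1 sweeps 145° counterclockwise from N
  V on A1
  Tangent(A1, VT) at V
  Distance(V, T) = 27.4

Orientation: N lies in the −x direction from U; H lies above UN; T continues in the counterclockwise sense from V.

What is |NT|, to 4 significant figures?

40.79

On A1, N sits at bearing -90° from H; a 145° counterclockwise sweep puts V at bearing 55°, so V = H + 12.1·(cos 55°, sin 55°) = (-29.06, 22.01). Since A1 is tangent to VT there, HV ⟂ VT, so VT runs along (−sin 55°, cos 55°); with |VT| = 27.4, T = (-51.50, 37.73). Then |NT| = |T − N| = 40.79.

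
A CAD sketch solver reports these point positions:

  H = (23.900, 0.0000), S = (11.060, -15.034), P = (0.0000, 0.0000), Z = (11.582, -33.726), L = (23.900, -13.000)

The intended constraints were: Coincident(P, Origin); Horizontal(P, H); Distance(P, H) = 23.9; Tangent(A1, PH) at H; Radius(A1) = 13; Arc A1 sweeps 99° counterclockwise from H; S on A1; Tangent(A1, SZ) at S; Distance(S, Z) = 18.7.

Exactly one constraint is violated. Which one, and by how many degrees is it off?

Tangent(A1, SZ) at S — off by 7.40°.

P = (0.00, 0.00) ✓; P.y = 0.00, H.y = 0.00 ✓; |PH| = 23.90 ✓; ∠(LH, HP) = 90.00° ✓; |LH| = 13.00 ✓; bearing(L→S) − bearing(L→H) = 99.00° ✓; |LS| = 13.00 ✓; ∠(LS, SZ) = 97.40° ✗; |SZ| = 18.70 ✓.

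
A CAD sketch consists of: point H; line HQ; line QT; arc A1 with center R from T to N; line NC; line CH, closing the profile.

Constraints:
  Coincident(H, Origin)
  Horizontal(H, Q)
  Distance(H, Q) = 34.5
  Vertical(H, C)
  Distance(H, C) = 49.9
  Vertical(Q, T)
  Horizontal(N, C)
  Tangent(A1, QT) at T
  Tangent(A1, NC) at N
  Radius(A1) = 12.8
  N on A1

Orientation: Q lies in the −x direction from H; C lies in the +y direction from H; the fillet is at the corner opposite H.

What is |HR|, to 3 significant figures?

43.0

H and C share the same x with |HC| = 49.9 and C on the +y side, so C = (0.00, 49.9). The virtual corner opposite H is at (-34.5, 49.9). A1 meets QT tangentially, so RT is at right angles to QT and since A1 is tangent to NC there, RN ⟂ NC, with radius 12.8, so the center R sits 12.8 in from both sides at R = (-21.7, 37.1). Then |HR| = |R − H| = 43.0.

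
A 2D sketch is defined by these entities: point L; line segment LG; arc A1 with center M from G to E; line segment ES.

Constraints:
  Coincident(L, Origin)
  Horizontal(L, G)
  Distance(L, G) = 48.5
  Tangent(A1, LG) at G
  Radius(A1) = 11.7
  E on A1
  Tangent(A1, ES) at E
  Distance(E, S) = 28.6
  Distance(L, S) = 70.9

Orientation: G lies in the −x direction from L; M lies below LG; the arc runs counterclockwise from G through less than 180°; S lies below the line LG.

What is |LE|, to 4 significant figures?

61.48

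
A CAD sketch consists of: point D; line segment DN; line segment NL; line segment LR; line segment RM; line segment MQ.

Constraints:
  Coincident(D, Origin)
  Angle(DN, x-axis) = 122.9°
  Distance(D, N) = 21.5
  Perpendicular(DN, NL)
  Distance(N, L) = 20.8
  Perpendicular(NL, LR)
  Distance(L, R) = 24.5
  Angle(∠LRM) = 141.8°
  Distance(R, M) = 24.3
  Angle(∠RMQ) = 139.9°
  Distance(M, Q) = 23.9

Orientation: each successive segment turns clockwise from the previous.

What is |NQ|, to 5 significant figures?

51.552

∠LRM = 141.8° gives RM at -95.300° from the x-axis; with |RM| = 24.3, M = (16.849, -15.417). ∠RMQ = 139.9° gives MQ at -135.40° from the x-axis; with |MQ| = 23.9, Q = (-0.16841, -32.198). Then |NQ| = |Q − N| = 51.552.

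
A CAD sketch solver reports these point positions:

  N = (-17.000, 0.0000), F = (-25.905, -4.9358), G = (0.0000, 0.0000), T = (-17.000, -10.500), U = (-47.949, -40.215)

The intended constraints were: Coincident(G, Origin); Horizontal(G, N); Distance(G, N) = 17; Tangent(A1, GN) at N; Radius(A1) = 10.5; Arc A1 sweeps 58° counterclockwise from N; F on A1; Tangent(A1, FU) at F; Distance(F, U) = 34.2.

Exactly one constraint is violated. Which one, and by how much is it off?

Distance(F, U) = 34.2 — off by 7.40.

G = (0.00, 0.00) ✓; G.y = 0.00, N.y = 0.00 ✓; |GN| = 17.00 ✓; ∠(TN, NG) = 90.00° ✓; |TN| = 10.50 ✓; bearing(T→F) − bearing(T→N) = 58.00° ✓; |TF| = 10.50 ✓; ∠(TF, FU) = 90.00° ✓; |FU| = 41.60 ✗.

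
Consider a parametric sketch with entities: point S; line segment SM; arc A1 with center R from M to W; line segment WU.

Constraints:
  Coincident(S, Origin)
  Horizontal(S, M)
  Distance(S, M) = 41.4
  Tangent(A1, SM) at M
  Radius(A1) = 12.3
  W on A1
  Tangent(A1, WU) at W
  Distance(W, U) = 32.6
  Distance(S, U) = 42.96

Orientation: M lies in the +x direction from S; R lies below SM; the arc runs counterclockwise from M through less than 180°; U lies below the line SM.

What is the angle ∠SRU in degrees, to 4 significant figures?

65.80°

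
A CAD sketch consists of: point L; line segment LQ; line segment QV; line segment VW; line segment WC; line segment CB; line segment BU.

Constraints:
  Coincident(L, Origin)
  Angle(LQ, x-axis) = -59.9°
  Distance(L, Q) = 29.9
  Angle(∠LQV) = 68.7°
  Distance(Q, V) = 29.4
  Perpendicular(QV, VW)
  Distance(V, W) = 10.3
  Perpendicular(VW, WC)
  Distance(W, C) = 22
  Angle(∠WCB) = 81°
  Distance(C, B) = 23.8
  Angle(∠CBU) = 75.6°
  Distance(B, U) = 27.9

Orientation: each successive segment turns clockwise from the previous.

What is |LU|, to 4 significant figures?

39.60

L is at the origin; LQ runs at -59.9° with length 29.9, so Q = (15.00, -25.87). ∠LQV = 68.7° gives QV at -171.2° from the x-axis; with |QV| = 29.4, V = (-14.06, -30.37). QV is perpendicular to VW, so VW runs at 98.80°; with |VW| = 10.3, W = (-15.63, -20.19). VW is perpendicular to WC, so WC runs at 8.800°; with |WC| = 22.0, C = (6.107, -16.82). ∠WCB = 81.0° gives CB at -90.20° from the x-axis; with |CB| = 23.8, B = (6.023, -40.62). ∠CBU = 75.6° gives BU at 165.4° from the x-axis; with |BU| = 27.9, U = (-20.98, -33.59). Then |LU| = |U − L| = 39.60.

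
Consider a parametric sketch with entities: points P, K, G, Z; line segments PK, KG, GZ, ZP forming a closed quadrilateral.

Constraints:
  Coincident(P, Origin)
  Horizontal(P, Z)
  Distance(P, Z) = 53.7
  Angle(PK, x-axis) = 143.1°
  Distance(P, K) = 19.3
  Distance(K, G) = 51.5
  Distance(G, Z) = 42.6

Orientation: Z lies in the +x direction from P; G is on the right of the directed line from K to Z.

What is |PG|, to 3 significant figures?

32.6

Checks: |KG| = 51.50 ✓; |GZ| = 42.60 ✓.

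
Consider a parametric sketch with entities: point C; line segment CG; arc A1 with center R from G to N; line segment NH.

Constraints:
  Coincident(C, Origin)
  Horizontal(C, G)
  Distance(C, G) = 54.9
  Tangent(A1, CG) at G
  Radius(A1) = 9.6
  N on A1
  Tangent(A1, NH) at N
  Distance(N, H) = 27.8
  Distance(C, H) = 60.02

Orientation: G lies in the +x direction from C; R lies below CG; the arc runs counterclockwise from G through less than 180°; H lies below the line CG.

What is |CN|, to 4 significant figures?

46.41

C is at the origin; CG is horizontal with |CG| = 54.9 and G on the +x side, so G = (54.90, 0.000). Tangency of A1 to CG means the radius RG is perpendicular to CG, so R = G + (0, -9.6) = (54.90, -9.600). Since RN ⟂ NH (tangency), |RH| = √(9.6² + 27.8²) = 29.41 regardless of where N sits on A1. So H lies on both circle(C, 60.02) and circle(R, 29.41); the below-CG intersection is H = (46.61, -37.82). N is the foot of the tangent from H: N = (45.31, -10.05).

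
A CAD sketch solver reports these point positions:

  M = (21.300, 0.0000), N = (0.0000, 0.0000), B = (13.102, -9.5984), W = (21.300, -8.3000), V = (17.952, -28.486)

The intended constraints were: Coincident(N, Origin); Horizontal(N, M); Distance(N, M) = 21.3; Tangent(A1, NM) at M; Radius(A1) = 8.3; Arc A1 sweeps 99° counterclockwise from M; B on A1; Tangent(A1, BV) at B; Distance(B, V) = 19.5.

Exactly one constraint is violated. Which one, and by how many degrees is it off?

Tangent(A1, BV) at B — off by 5.40°.

N = (0.00, 0.00) ✓; N.y = 0.00, M.y = 0.00 ✓; |NM| = 21.30 ✓; ∠(WM, MN) = 90.00° ✓; |WM| = 8.300 ✓; bearing(W→B) − bearing(W→M) = 99.00° ✓; |WB| = 8.300 ✓; ∠(WB, BV) = 84.60° ✗; |BV| = 19.50 ✓.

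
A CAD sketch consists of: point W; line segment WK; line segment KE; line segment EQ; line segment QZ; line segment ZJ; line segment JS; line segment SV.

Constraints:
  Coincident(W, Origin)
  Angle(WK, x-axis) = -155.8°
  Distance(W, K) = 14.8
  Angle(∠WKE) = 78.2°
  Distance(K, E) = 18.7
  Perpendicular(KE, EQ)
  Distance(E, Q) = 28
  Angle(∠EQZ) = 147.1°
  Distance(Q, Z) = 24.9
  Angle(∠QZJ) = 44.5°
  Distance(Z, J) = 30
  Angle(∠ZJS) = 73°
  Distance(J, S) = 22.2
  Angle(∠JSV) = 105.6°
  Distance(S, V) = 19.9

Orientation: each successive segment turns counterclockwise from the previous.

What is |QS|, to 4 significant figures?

6.879

W is at the origin; WK runs at -155.8° with length 14.8, so K = (-13.50, -6.067). ∠WKE = 78.2° gives KE at -54.00° from the x-axis; with |KE| = 18.7, E = (-2.508, -21.20). KE ⟂ EQ, so EQ runs at 36.00°; with |EQ| = 28.0, Q = (20.14, -4.737). ∠EQZ = 147.1° gives QZ at 68.90° from the x-axis; with |QZ| = 24.9, Z = (29.11, 18.49). ∠QZJ = 44.5° gives ZJ at -155.6° from the x-axis; with |ZJ| = 30.0, J = (1.788, 6.100). ∠ZJS = 73.0° gives JS at -48.60° from the x-axis; with |JS| = 22.2, S = (16.47, -10.55). Then |QS| = |S − Q| = 6.879.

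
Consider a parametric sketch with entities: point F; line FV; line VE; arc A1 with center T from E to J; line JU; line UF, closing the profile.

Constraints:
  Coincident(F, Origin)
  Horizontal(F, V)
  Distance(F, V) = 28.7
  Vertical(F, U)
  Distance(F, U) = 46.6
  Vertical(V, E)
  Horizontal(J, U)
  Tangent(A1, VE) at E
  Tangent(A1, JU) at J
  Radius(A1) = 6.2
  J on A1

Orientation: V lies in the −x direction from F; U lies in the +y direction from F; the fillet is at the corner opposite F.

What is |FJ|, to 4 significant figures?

51.75

F is at the origin; FV is horizontal with |FV| = 28.7 and V on the −x side, so V = (-28.70, 0.000). F and U share the same x with |FU| = 46.6 and U on the +y side, so U = (0.000, 46.60). The virtual corner opposite F is at (-28.70, 46.60). A1 meets VE tangentially, so TE is at right angles to VE and since A1 is tangent to JU there, TJ ⟂ JU, with radius 6.2, so the center T sits 6.2 in from both sides at T = (-22.50, 40.40). That places the tangent points at E = (-28.70, 40.40) on VE and J = (-22.50, 46.60) on JU. Then |FJ| = |J − F| = 51.75.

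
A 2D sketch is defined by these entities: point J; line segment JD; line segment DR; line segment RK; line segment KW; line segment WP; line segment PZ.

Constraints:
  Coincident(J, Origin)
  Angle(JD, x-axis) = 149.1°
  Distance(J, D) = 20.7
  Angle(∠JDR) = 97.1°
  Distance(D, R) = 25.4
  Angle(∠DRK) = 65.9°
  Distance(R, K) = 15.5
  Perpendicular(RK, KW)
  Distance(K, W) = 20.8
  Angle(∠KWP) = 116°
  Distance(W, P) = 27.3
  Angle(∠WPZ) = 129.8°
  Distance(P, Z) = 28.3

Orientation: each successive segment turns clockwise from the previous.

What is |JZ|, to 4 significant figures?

65.14

J is at the origin; JD runs at 149.1° with length 20.7, so D = (-17.76, 10.63). ∠JDR = 97.1° gives DR at 66.20° from the x-axis; with |DR| = 25.4, R = (-7.512, 33.87). ∠DRK = 65.9° gives RK at -47.90° from the x-axis; with |RK| = 15.5, K = (2.880, 22.37). RK ⟂ KW, so KW runs at -137.9°; with |KW| = 20.8, W = (-12.55, 8.425). ∠KWP = 116.0° gives WP at 158.1° from the x-axis; with |WP| = 27.3, P = (-37.88, 18.61). ∠WPZ = 129.8° gives PZ at 107.9° from the x-axis; with |PZ| = 28.3, Z = (-46.58, 45.54). Then |JZ| = |Z − J| = 65.14.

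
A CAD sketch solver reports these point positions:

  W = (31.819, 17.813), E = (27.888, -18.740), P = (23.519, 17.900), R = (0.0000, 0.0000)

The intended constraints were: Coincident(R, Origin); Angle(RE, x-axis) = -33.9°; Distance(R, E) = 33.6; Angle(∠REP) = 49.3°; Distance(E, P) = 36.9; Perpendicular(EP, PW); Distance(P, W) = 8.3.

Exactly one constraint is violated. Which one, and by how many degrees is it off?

Perpendicular(EP, PW) — off by 7.40°.

R = (0.00, 0.00) ✓; RE at -33.90° ✓; |RE| = 33.60 ✓; ∠REP = 49.30° ✓; |EP| = 36.90 ✓; ∠(EP, PW) = 97.40° ✗; |PW| = 8.300 ✓.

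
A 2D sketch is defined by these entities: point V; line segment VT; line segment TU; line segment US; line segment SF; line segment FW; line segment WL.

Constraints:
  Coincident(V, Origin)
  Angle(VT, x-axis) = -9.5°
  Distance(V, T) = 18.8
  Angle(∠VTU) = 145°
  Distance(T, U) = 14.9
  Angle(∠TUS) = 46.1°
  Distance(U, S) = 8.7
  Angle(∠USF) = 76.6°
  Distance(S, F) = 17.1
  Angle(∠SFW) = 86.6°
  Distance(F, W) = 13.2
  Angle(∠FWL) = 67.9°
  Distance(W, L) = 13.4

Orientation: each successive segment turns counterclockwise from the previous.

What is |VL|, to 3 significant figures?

30.7

V is at the origin; VT runs at -9.5° with length 18.8, so T = (18.5, -3.10). ∠VTU = 145.0° gives TU at 25.5° from the x-axis; with |TU| = 14.9, U = (32.0, 3.31). ∠TUS = 46.1° gives US at 159° from the x-axis; with |US| = 8.7, S = (23.8, 6.37). ∠USF = 76.6° gives SF at -97.2° from the x-axis; with |SF| = 17.1, F = (21.7, -10.6). ∠SFW = 86.6° gives FW at -3.80° from the x-axis; with |FW| = 13.2, W = (34.9, -11.5). ∠FWL = 67.9° gives WL at 108° from the x-axis; with |WL| = 13.4, L = (30.7, 1.26). Then |VL| = |L − V| = 30.7.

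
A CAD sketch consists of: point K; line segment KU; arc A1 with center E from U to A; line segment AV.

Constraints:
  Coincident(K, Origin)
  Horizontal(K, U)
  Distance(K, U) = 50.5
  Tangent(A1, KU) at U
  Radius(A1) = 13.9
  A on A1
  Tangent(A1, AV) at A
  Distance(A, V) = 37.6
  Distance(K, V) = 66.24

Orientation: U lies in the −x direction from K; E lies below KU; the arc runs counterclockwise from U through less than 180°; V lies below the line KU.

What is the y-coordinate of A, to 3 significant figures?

-21.9

Checks: ∠(EU, UK) = 90.00° ✓; |EU| = 13.90 ✓; |EA| = 13.90 ✓; ∠(EA, AV) = 90.00° ✓; |AV| = 37.60 ✓; |KV| = 66.24 ✓.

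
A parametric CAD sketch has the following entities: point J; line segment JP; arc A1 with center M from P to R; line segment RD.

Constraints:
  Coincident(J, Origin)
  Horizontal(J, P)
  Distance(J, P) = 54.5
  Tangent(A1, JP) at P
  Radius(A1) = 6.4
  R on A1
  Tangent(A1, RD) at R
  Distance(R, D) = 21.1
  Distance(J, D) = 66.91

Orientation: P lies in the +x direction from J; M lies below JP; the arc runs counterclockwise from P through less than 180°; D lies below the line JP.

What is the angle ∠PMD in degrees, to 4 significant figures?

162.8°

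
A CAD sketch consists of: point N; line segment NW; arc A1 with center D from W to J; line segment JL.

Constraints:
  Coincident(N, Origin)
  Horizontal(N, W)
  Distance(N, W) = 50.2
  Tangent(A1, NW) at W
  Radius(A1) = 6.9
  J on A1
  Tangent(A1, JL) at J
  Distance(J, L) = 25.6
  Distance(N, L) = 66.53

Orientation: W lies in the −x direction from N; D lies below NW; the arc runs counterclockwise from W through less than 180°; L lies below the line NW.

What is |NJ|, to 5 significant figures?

57.472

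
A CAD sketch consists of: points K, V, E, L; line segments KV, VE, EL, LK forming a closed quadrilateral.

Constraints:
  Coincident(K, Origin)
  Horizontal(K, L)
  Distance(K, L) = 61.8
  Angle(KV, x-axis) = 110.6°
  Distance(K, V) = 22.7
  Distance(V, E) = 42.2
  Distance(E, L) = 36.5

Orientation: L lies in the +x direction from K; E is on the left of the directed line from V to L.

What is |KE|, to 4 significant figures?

41.62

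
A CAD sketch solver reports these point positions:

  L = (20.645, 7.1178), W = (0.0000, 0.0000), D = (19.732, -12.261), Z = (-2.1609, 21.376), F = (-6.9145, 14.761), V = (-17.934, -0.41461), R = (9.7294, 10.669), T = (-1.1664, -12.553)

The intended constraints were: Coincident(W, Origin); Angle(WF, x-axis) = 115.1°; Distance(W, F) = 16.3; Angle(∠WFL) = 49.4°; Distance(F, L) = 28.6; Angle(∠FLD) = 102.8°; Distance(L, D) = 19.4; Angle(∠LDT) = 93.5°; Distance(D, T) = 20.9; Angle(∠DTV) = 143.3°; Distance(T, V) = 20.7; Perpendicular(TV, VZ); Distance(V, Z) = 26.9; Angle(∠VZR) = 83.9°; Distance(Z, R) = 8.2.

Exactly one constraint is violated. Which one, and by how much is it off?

Distance(Z, R) = 8.2 — off by 7.80.

W = (0.00, 0.00) ✓; WF at 115.1° ✓; |WF| = 16.30 ✓; ∠WFL = 49.40° ✓; |FL| = 28.60 ✓; ∠FLD = 102.8° ✓; |LD| = 19.40 ✓; ∠LDT = 93.50° ✓; |DT| = 20.90 ✓; ∠DTV = 143.3° ✓; |TV| = 20.70 ✓; ∠(TV, VZ) = 90.00° ✓; |VZ| = 26.90 ✓; ∠VZR = 83.90° ✓; |ZR| = 16.00 ✗.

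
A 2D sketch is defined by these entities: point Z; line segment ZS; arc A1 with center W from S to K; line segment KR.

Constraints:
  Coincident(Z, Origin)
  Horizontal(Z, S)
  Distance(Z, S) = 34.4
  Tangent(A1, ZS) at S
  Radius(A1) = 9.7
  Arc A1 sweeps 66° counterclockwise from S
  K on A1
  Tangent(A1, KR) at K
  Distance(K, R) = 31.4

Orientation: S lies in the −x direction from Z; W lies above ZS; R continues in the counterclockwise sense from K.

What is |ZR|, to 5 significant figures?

36.730

Z is at the origin; Z and S share the same y with |ZS| = 34.4 and S on the −x side, so S = (-34.400, 0.0000). A1 meets ZS tangentially, so WS is at right angles to ZS, so W = S + (0, 9.7) = (-34.400, 9.7000). On A1, S sits at bearing -90° from W; a 66° counterclockwise sweep puts K at bearing -24°, so K = W + 9.7·(cos -24°, sin -24°) = (-25.539, 5.7547). Tangency of A1 to KR means the radius WK is perpendicular to KR, so KR runs along (−sin -24°, cos -24°); with |KR| = 31.4, R = (-12.767, 34.440). Then |ZR| = |R − Z| = 36.730.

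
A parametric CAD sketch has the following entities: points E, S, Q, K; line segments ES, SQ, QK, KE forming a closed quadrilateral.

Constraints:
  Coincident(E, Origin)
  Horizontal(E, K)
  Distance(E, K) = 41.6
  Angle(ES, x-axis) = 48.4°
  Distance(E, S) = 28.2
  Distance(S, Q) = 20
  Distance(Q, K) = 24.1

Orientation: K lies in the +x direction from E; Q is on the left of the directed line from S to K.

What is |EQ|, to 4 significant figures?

45.34

Checks: |SQ| = 20.00 ✓; |QK| = 24.10 ✓.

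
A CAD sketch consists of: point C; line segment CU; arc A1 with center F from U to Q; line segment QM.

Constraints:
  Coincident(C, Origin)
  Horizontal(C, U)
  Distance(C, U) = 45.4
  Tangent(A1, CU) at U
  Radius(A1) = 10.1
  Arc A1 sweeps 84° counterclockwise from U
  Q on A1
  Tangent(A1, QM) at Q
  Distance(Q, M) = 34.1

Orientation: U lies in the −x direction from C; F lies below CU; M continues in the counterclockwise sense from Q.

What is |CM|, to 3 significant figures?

73.0

C is at the origin; C and U share the same y with |CU| = 45.4 and U on the −x side, so U = (-45.4, 0.00). Tangency of A1 to CU means the radius FU is perpendicular to CU, so F = U + (0, -10.1) = (-45.4, -10.1). On A1, U sits at bearing 90° from F; an 84° counterclockwise sweep puts Q at bearing 174°, so Q = F + 10.1·(cos 174°, sin 174°) = (-55.4, -9.04). Tangency of A1 to QM means the radius FQ is perpendicular to QM, so QM runs along (−sin 174°, cos 174°); with |QM| = 34.1, M = (-59.0, -43.0). Then |CM| = |M − C| = 73.0.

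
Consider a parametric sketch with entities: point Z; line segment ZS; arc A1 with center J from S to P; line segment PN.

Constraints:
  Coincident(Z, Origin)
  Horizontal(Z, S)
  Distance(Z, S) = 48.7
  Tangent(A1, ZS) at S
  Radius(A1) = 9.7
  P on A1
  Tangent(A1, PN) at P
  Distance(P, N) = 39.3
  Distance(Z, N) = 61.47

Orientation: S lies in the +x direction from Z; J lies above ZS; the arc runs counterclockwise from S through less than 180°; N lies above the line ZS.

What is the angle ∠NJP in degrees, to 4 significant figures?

76.14°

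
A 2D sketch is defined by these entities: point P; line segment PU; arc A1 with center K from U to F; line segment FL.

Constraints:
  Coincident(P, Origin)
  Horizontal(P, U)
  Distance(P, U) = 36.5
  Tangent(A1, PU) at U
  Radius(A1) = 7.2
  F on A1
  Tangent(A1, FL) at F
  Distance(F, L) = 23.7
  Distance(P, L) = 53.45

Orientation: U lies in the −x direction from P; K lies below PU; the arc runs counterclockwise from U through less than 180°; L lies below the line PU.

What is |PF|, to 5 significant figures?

44.295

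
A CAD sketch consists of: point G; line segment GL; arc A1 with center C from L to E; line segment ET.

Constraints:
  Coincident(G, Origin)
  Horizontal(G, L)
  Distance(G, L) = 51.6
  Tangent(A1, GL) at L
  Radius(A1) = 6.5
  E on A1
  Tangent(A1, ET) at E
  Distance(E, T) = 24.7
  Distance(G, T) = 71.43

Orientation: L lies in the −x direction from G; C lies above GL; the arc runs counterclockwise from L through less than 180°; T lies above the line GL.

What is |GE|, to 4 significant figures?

48.65

G is at the origin; GL is horizontal with |GL| = 51.6 and L on the −x side, so L = (-51.60, 0.000). Tangency of A1 to GL means the radius CL is perpendicular to GL, so C = L + (0, 6.5) = (-51.60, 6.500). Since CE ⟂ ET (tangency), |CT| = √(6.5² + 24.7²) = 25.54 regardless of where E sits on A1. So T lies on both circle(G, 71.43) and circle(C, 25.54); the above-GL intersection is T = (-65.84, 27.70). E is the foot of the tangent from T: E = (-47.30, 11.38).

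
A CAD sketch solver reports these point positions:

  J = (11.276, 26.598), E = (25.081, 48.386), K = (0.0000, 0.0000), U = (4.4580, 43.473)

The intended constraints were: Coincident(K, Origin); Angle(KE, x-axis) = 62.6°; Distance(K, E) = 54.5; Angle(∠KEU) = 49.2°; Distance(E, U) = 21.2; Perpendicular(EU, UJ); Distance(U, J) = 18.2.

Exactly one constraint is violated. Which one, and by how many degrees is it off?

Perpendicular(EU, UJ) — off by 8.60°.

K = (0.00, 0.00) ✓; KE at 62.60° ✓; |KE| = 54.50 ✓; ∠KEU = 49.20° ✓; |EU| = 21.20 ✓; ∠(EU, UJ) = 98.60° ✗; |UJ| = 18.20 ✓.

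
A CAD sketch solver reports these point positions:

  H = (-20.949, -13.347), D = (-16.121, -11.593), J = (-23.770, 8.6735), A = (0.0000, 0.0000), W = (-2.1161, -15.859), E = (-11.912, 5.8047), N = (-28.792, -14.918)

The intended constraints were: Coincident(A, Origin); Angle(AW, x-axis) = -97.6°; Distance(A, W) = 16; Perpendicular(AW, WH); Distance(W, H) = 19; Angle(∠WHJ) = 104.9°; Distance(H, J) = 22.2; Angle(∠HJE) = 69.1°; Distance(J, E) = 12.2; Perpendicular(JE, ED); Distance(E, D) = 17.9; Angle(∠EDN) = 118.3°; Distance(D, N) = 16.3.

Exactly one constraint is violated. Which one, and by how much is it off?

Distance(D, N) = 16.3 — off by 3.20.

A = (0.00, 0.00) ✓; AW at -97.60° ✓; |AW| = 16.00 ✓; ∠(AW, WH) = 90.00° ✓; |WH| = 19.00 ✓; ∠WHJ = 104.9° ✓; |HJ| = 22.20 ✓; ∠HJE = 69.10° ✓; |JE| = 12.20 ✓; ∠(JE, ED) = 90.00° ✓; |ED| = 17.90 ✓; ∠EDN = 118.3° ✓; |DN| = 13.10 ✗.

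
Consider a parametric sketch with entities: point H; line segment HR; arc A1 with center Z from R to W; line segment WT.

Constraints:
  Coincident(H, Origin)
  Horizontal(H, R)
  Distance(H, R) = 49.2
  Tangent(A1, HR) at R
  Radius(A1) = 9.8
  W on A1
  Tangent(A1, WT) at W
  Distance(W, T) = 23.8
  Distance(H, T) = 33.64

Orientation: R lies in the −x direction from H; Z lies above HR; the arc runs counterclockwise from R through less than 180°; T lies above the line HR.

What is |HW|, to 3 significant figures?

42.0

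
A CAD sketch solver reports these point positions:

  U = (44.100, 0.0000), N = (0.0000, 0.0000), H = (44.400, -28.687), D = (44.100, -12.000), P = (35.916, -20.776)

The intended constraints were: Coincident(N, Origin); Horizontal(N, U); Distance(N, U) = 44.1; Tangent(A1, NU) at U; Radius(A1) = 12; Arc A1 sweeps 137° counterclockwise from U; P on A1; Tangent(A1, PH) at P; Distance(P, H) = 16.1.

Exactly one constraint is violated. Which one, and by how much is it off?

Distance(P, H) = 16.1 — off by 4.50.

N = (0.00, 0.00) ✓; N.y = 0.00, U.y = 0.00 ✓; |NU| = 44.10 ✓; ∠(DU, UN) = 90.00° ✓; |DU| = 12.00 ✓; bearing(D→P) − bearing(D→U) = 137.0° ✓; |DP| = 12.00 ✓; ∠(DP, PH) = 90.00° ✓; |PH| = 11.60 ✗.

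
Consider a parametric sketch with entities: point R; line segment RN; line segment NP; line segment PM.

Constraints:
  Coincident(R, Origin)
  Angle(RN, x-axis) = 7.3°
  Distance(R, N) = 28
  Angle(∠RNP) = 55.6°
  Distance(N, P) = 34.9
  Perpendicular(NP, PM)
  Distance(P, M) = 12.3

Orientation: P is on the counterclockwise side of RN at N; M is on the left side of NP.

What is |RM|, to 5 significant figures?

21.927

R is at the origin; RN runs at 7.3° with length 28.0, so N = 28.0·(cos 7.3°, sin 7.3°) = (27.773, 3.5578). ∠RNP = 55.6°, so NP runs at 7.3° + (180° − 55.6°) = 131.70° from the x-axis; with |NP| = 34.9, P = N + 34.9·(cos 131.70°, sin 131.70°) = (4.5565, 29.615). NP ⟂ PM; with |PM| = 12.3 on the left of NP, M = P + 12.3·(-0.74664, -0.66523) = (-4.6271, 21.433). Then |RM| = |M − R| = 21.927.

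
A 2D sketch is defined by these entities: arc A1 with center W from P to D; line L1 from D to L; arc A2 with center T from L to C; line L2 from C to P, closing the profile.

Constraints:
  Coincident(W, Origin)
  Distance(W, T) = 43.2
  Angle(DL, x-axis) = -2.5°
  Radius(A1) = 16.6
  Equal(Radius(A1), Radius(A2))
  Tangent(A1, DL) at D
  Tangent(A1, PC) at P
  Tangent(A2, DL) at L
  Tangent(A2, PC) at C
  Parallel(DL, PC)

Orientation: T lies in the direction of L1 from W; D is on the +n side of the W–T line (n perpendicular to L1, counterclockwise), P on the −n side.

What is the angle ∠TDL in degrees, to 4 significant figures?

21.02°

The slot axis is L1's direction at -2.5°, so u = (cos -2.5°, sin -2.5°) = (0.9990, -0.04362) and n = (−sin -2.5°, cos -2.5°) = (0.04362, 0.9990). W is at the origin and T lies 43.2 along u from W, so T = 43.2·u = (43.16, -1.884). Tangency of A1 to both parallel lines with radius 16.6 puts D and P at W ± 16.6·n: D = (0.7241, 16.58), P = (-0.7241, -16.58). Equal radii place L and C the same way about T: L = T + 16.6·n = (43.88, 14.70), C = T − 16.6·n = (42.43, -18.47). Then cos ∠TDL = DT·DL / (|DT||DL|), giving 21.02°.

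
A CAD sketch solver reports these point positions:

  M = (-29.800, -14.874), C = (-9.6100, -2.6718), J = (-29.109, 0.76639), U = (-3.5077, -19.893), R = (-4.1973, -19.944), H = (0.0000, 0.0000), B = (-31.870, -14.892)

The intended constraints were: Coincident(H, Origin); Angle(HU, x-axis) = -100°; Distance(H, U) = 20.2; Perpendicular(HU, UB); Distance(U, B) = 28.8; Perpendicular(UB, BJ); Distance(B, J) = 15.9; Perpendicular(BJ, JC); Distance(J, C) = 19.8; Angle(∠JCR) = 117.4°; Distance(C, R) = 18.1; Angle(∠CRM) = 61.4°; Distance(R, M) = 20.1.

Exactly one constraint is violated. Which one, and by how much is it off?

Distance(R, M) = 20.1 — off by 6.00.

H = (0.00, 0.00) ✓; HU at -100.0° ✓; |HU| = 20.20 ✓; ∠(HU, UB) = 90.00° ✓; |UB| = 28.80 ✓; ∠(UB, BJ) = 90.00° ✓; |BJ| = 15.90 ✓; ∠(BJ, JC) = 90.00° ✓; |JC| = 19.80 ✓; ∠JCR = 117.4° ✓; |CR| = 18.10 ✓; ∠CRM = 61.40° ✓; |RM| = 26.10 ✗.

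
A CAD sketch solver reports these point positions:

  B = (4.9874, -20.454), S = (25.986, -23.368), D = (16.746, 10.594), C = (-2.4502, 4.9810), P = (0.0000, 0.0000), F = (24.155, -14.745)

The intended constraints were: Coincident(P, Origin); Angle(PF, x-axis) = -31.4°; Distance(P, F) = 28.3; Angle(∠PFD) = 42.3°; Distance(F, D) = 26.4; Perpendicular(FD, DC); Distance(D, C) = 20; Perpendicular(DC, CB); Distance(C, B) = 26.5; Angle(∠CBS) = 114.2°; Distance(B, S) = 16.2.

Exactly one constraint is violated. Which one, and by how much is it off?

Distance(B, S) = 16.2 — off by 5.00.

P = (0.00, 0.00) ✓; PF at -31.40° ✓; |PF| = 28.30 ✓; ∠PFD = 42.30° ✓; |FD| = 26.40 ✓; ∠(FD, DC) = 90.00° ✓; |DC| = 20.00 ✓; ∠(DC, CB) = 90.00° ✓; |CB| = 26.50 ✓; ∠CBS = 114.2° ✓; |BS| = 21.20 ✗.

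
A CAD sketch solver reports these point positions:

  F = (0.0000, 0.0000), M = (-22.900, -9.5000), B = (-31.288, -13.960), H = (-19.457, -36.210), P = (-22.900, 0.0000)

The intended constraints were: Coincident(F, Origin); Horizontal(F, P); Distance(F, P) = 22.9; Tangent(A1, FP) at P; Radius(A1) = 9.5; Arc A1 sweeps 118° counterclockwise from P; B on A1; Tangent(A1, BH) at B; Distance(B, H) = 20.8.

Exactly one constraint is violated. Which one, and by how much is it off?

Distance(B, H) = 20.8 — off by 4.40.

F = (0.00, 0.00) ✓; F.y = 0.00, P.y = 0.00 ✓; |FP| = 22.90 ✓; ∠(MP, PF) = 90.00° ✓; |MP| = 9.500 ✓; bearing(M→B) − bearing(M→P) = 118.0° ✓; |MB| = 9.500 ✓; ∠(MB, BH) = 90.00° ✓; |BH| = 25.20 ✗.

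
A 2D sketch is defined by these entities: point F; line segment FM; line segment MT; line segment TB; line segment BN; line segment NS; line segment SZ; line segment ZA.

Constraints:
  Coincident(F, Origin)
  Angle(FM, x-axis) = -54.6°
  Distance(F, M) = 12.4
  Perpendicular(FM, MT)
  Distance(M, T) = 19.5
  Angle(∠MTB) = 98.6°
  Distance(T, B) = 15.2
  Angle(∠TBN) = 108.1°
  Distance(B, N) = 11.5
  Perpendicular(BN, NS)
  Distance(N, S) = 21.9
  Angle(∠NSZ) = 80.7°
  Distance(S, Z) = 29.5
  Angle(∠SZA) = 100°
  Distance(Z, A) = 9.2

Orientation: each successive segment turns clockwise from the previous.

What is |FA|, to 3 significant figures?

36.2

F is at the origin; FM runs at -54.6° with length 12.4, so M = (7.18, -10.1). The perpendicularity gives MT at right angles to FM, so MT runs at -145°; with |MT| = 19.5, T = (-8.71, -21.4). ∠MTB = 98.6° gives TB at 134° from the x-axis; with |TB| = 15.2, B = (-19.3, -10.5). ∠TBN = 108.1° gives BN at 62.1° from the x-axis; with |BN| = 11.5, N = (-13.9, -0.306). BN ⟂ NS, so NS runs at -27.9°; with |NS| = 21.9, S = (5.46, -10.6). ∠NSZ = 80.7° gives SZ at -127° from the x-axis; with |SZ| = 29.5, Z = (-12.4, -34.1). ∠SZA = 100.0° gives ZA at 153° from the x-axis; with |ZA| = 9.2, A = (-20.6, -29.8). Then |FA| = |A − F| = 36.2.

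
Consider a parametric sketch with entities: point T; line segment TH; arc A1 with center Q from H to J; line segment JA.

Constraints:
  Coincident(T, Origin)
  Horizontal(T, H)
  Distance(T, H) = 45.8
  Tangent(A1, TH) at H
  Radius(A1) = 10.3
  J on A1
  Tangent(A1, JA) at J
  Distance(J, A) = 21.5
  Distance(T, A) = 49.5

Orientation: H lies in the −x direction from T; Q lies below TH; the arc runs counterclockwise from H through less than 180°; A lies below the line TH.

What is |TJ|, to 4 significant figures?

55.79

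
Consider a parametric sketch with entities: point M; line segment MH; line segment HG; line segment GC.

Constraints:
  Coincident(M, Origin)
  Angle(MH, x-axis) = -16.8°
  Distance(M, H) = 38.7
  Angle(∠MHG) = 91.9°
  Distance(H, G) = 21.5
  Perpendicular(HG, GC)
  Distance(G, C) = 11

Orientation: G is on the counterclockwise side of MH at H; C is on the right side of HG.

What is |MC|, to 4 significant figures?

54.65

M is at the origin; MH runs at -16.8° with length 38.7, so H = 38.7·(cos -16.8°, sin -16.8°) = (37.05, -11.19). ∠MHG = 91.9°, so HG runs at -16.8° + (180° − 91.9°) = 71.30° from the x-axis; with |HG| = 21.5, G = H + 21.5·(cos 71.30°, sin 71.30°) = (43.94, 9.179). The perpendicularity gives GC at right angles to HG; with |GC| = 11.0 on the right of HG, C = G + 11.0·(0.9472, -0.3206) = (54.36, 5.653). Then |MC| = |C − M| = 54.65.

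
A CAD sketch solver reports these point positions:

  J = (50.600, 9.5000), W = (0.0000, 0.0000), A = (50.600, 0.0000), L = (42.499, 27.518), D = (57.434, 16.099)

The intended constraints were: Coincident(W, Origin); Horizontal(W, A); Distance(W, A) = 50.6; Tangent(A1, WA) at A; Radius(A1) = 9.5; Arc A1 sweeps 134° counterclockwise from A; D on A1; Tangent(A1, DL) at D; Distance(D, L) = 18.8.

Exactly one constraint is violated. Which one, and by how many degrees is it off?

Tangent(A1, DL) at D — off by 8.60°.

W = (0.00, 0.00) ✓; W.y = 0.00, A.y = 0.00 ✓; |WA| = 50.60 ✓; ∠(JA, AW) = 90.00° ✓; |JA| = 9.500 ✓; bearing(J→D) − bearing(J→A) = 134.0° ✓; |JD| = 9.500 ✓; ∠(JD, DL) = 81.40° ✗; |DL| = 18.80 ✓.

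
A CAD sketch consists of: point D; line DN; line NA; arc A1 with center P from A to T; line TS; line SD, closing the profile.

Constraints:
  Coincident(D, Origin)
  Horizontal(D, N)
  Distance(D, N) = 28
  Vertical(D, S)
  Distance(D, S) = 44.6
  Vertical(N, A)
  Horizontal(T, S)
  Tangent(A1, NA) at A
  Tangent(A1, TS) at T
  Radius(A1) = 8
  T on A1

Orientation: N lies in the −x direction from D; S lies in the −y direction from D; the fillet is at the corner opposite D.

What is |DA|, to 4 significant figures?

46.08

D is at the origin; D and N share the same y with |DN| = 28.0 and N on the −x side, so N = (-28.00, 0.000). D and S share the same x with |DS| = 44.6 and S on the −y side, so S = (0.000, -44.60). The virtual corner opposite D is at (-28.00, -44.60). Tangency of A1 to NA means the radius PA is perpendicular to NA and A1 meets TS tangentially, so PT is at right angles to TS, with radius 8.0, so the center P sits 8.0 in from both sides at P = (-20.00, -36.60). That places the tangent points at A = (-28.00, -36.60) on NA and T = (-20.00, -44.60) on TS. Then |DA| = |A − D| = 46.08.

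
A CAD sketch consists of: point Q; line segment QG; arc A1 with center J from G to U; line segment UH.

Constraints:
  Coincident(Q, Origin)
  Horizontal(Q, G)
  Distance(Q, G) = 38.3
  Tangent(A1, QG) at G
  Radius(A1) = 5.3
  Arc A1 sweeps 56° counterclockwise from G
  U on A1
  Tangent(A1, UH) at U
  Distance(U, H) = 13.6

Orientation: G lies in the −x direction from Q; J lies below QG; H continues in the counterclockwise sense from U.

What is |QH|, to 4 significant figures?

52.11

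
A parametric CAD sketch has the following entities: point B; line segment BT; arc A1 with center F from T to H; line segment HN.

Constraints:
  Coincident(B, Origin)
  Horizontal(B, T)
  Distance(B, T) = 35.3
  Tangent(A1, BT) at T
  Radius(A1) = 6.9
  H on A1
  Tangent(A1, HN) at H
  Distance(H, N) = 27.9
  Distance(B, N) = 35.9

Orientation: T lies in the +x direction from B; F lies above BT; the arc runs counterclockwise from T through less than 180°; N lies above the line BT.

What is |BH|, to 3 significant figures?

41.6

Checks: B.y = 0.00, T.y = 0.00 ✓; |FH| = 6.900 ✓; ∠(FH, HN) = 90.00° ✓; |HN| = 27.90 ✓; |BN| = 35.90 ✓.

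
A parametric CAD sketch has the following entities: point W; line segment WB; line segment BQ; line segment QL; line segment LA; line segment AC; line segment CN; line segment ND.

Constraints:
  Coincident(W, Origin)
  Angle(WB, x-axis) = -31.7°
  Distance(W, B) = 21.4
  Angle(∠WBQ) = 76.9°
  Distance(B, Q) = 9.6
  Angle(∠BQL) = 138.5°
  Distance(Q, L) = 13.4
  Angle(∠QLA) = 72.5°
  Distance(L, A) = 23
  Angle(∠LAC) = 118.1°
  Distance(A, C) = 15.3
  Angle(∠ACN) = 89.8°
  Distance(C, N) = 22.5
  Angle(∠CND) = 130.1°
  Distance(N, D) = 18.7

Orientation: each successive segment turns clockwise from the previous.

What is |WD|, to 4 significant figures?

32.48

∠ACN = 89.8° gives CN at -75.90° from the x-axis; with |CN| = 22.5, N = (23.86, -14.63). ∠CND = 130.1° gives ND at -125.8° from the x-axis; with |ND| = 18.7, D = (12.93, -29.80). Then |WD| = |D − W| = 32.48.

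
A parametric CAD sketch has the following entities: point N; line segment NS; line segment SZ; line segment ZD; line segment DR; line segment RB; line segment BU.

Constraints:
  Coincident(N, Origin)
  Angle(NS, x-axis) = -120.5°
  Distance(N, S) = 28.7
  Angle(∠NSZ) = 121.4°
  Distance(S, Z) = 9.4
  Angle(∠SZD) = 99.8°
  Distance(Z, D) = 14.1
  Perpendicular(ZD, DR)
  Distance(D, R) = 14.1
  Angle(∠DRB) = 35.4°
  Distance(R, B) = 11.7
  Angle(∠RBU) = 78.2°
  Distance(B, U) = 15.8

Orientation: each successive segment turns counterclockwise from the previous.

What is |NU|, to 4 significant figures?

29.98

N is at the origin; NS runs at -120.5° with length 28.7, so S = (-14.57, -24.73). ∠NSZ = 121.4° gives SZ at -61.90° from the x-axis; with |SZ| = 9.4, Z = (-10.14, -33.02). ∠SZD = 99.8° gives ZD at 18.30° from the x-axis; with |ZD| = 14.1, D = (3.248, -28.59). ZD is perpendicular to DR, so DR runs at 108.3°; with |DR| = 14.1, R = (-1.179, -15.21). ∠DRB = 35.4° gives RB at -107.1° from the x-axis; with |RB| = 11.7, B = (-4.620, -26.39). ∠RBU = 78.2° gives BU at -5.300° from the x-axis; with |BU| = 15.8, U = (11.11, -27.85). Then |NU| = |U − N| = 29.98.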